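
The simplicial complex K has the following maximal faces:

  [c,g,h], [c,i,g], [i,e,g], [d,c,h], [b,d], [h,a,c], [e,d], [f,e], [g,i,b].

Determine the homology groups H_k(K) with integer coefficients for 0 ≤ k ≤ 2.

H_0 ≅ Z,  H_1 ≅ Z^2,  H_2 = 0.

We work with the vertex ordering a < b < c < d < e < f < g < h < i. The simplices of K, each written with vertices in increasing order, are:

  0-simplices (9): a, b, c, d, e, f, g, h, i
  1-simplices (16): ac, ah, bd, bg, bi, cd, cg, ch, ci, de, dh, ef, eg, ei, gh, gi
  2-simplices (6): ach, bgi, cdh, cgh, cgi, egi

giving chain groups C_0 ≅ Z^9, C_1 ≅ Z^16, C_2 ≅ Z^6.

Boundary ∂_1: C_1 → C_0 is given by ∂[p,q] = [q] − [p].
As a 9×16 matrix over Z this has rank 8, with invariant factors (1,1,1,1,1,1,1,1).

∂_2: C_2 → C_1 sends each 2-simplex [p,q,r] to [q,r] − [p,r] + [p,q]. For instance
  ∂cgi = gi − ci + cg,
  ∂egi = gi − ei + eg.
This gives a 16×6 integer matrix of rank 6; reducing to Smith normal form yields diagonal entries (1,1,1,1,1,1).

From H_k ≅ ker(∂_k) / im(∂_{k+1}) we obtain:

  H_0: rank C_0 − rank ∂_1 = 9 − 8 = 1, and the invariant factors of ∂_1 are all 1, so H_0 = Z.
  H_1: rank ker ∂_1 − rank ∂_2 = (16 − 8) − 6 = 2, and the invariant factors of ∂_2 are all 1, so H_1 = Z^2.
  H_2: rank ker ∂_2 − rank ∂_3 = (6 − 6) − 0 = 0, and there is no ∂_3, so H_2 = 0.

As a check, the Euler characteristic is 9 − 16 + 6 = -1, which agrees with 1 − 2 + 0 = -1.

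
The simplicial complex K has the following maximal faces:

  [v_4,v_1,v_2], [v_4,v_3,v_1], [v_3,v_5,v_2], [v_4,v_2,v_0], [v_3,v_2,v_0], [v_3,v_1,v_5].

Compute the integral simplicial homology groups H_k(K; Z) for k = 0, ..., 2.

Fix the vertex order v_0 < v_1 < v_2 < v_3 < v_4 < v_5 and write every simplex with vertices in increasing order. Then dim K = 2 and the simplices of K are:

  0-simplices (6): [v_0], [v_1], [v_2], [v_3], [v_4], [v_5]
  1-simplices (12): [v_0,v_2], [v_0,v_3], [v_0,v_4], [v_1,v_2], [v_1,v_3], [v_1,v_4], [v_1,v_5], [v_2,v_3], [v_2,v_4], [v_2,v_5], [v_3,v_4], [v_3,v_5]
  2-simplices (6): [v_0,v_2,v_3], [v_0,v_2,v_4], [v_1,v_2,v_4], [v_1,v_3,v_4], [v_1,v_3,v_5], [v_2,v_3,v_5]

Hence C_0 ≅ Z^6, C_1 ≅ Z^12, C_2 ≅ Z^6.

∂_1: C_1 → C_0 maps an edge to its endpoints' difference, ∂[p,q] = q − p. For instance
  ∂[v_1,v_2] = [v_2] − [v_1].
The resulting 6×12 matrix has rank 5, and its Smith normal form has invariant factors (1,1,1,1,1).

∂_2: C_2 → C_1 acts by ∂[p,q,r] = [q,r] − [p,r] + [p,q]. For instance
  ∂[v_0,v_2,v_3] = [v_2,v_3] − [v_0,v_3] + [v_0,v_2],
  ∂[v_1,v_3,v_4] = [v_3,v_4] − [v_1,v_4] + [v_1,v_3].
The 12×6 boundary matrix has rank 6 and Smith normal form diag(1,1,1,1,1,1).

From H_k ≅ ker(∂_k) / im(∂_{k+1}) we obtain:

  H_0: rank C_0 − rank ∂_1 = 6 − 5 = 1, and the invariant factors of ∂_1 are all 1, so H_0 = Z.
  H_1: rank ker ∂_1 − rank ∂_2 = (12 − 5) − 6 = 1, and the invariant factors of ∂_2 are all 1, so H_1 = Z.
  H_2: rank ker ∂_2 − rank ∂_3 = (6 − 6) − 0 = 0, and there is no ∂_3, so H_2 = 0.

As a check, the Euler characteristic is 6 − 12 + 6 = 0, which agrees with 1 − 1 + 0 = 0.

H_0 = Z,  H_1 = Z,  H_2 = 0.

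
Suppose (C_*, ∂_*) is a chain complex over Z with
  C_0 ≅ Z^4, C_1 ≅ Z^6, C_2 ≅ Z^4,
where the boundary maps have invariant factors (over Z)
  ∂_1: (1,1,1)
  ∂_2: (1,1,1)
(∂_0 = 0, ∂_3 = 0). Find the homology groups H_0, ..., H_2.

H_0: b_0 = 4 − 0 − 3 = 1; torsion from ∂_1 factors > 1: none. So H_0 ≅ Z.
H_1: b_1 = 6 − 3 − 3 = 0; torsion from ∂_2 factors > 1: none. So H_1 ≅ 0.
H_2: b_2 = 4 − 3 − 0 = 1; torsion from ∂_3 factors > 1: none. So H_2 ≅ Z.

H_0 ≅ Z,  H_1 = 0,  H_2 ≅ Z.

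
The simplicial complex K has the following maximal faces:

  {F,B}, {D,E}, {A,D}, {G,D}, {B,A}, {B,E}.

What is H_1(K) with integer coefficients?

Take the total order A < B < D < E < F < G on the vertex set. Then K (dimension 1) consists of the simplices:

  0-simplices (6): A, B, D, E, F, G
  1-simplices (6): AB, AD, BE, BF, DE, DG

so the chain groups are C_0 ≅ Z^6, C_1 ≅ Z^6.

Boundary ∂_1: C_1 → C_0 is given by ∂[p,q] = [q] − [p]. For instance
  ∂BF = F − B.
The 6×6 boundary matrix has rank 5 and Smith normal form diag(1,1,1,1,1).

Computing H_k = (kernel of ∂_k) / (image of ∂_{k+1}):

  H_1: rank ker ∂_1 − rank ∂_2 = (6 − 5) − 0 = 1, and there is no ∂_2, so H_1 ≅ Z.

H_1 = Z.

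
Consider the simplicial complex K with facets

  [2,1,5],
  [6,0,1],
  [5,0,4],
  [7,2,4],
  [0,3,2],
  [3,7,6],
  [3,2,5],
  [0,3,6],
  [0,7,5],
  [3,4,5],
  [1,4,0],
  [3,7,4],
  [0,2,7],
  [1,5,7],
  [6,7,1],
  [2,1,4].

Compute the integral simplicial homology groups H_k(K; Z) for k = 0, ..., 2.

Take the total order 0 < 1 < 2 < 3 < 4 < 5 < 6 < 7 on the vertex set. Then K (dimension 2) consists of the simplices:

  0-simplices (8): [0], [1], [2], [3], [4], [5], [6], [7]
  1-simplices (24): (24 of them)
  2-simplices (16): [0,1,4], [0,1,6], [0,2,3], [0,2,7], [0,3,6], [0,4,5], [0,5,7], [1,2,4], [1,2,5], [1,5,7], [1,6,7], [2,3,5], [2,4,7], [3,4,5], [3,4,7], [3,6,7]

so the chain groups are C_0 ≅ Z^8, C_1 ≅ Z^24, C_2 ≅ Z^16.

The boundary map ∂_1: C_1 → C_0 maps an edge to its endpoints' difference, ∂[p,q] = q − p.
As a 8×24 matrix over Z this has rank 7, with invariant factors (1,1,1,1,1,1,1).

∂_2: C_2 → C_1 sends each 2-simplex [p,q,r] to [q,r] − [p,r] + [p,q]. For instance
  ∂[1,2,4] = [2,4] − [1,4] + [1,2],
  ∂[3,6,7] = [6,7] − [3,7] + [3,6].
The 24×16 boundary matrix has rank 15 and Smith normal form diag(1,1,1,1,1,1,1,1,1,1,1,1,1,1,1).

From H_k ≅ ker(∂_k) / im(∂_{k+1}) we obtain:

  H_0: rank C_0 − rank ∂_1 = 8 − 7 = 1, and the invariant factors of ∂_1 are all 1, so H_0 ≅ Z.
  H_1: rank ker ∂_1 − rank ∂_2 = (24 − 7) − 15 = 2, and the invariant factors of ∂_2 are all 1, so H_1 ≅ Z^2.
  H_2: rank ker ∂_2 − rank ∂_3 = (16 − 15) − 0 = 1, and there is no ∂_3, so H_2 ≅ Z.

As a check, the Euler characteristic is 8 − 24 + 16 = 0, which agrees with 1 − 2 + 1 = 0.
(K is a triangulation of the torus T^2.)

H_0 = Z,  H_1 = Z^2,  H_2 = Z.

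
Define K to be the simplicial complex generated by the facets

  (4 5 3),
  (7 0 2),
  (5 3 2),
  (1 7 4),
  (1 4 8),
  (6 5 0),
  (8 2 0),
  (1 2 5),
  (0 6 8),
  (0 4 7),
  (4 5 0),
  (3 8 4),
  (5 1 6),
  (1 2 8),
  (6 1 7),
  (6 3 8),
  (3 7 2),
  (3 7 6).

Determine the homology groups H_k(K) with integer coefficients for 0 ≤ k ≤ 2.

H_0 = Z,  H_1 = Z^2,  H_2 = Z.

K has 9 vertices, 27 edges, 18 triangles.
rank ∂_0 = 0, rank ∂_1 = 8 ⇒ b_0 = 9 − 0 − 8 = 1; all invariant factors of ∂_1 are 1 so no torsion. So H_0 ≅ Z.
rank ∂_1 = 8, rank ∂_2 = 17 ⇒ b_1 = 27 − 8 − 17 = 2; all invariant factors of ∂_2 are 1 so no torsion. So H_1 ≅ Z^2.
rank ∂_2 = 17, rank ∂_3 = 0 ⇒ b_2 = 18 − 17 − 0 = 1. So H_2 ≅ Z.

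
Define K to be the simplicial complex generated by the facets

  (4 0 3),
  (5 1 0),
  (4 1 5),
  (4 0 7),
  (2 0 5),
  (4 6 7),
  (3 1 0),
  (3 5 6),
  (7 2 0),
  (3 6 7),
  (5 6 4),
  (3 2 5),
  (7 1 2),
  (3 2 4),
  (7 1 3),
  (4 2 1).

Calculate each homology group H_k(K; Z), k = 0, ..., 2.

H_0 ≅ Z,  H_1 ≅ Z^2,  H_2 ≅ Z.

We work with the vertex ordering 0 < 1 < 2 < 3 < 4 < 5 < 6 < 7. The simplices of K, each written with vertices in increasing order, are:

  0-simplices (8): [0], [1], [2], [3], [4], [5], [6], [7]
  1-simplices (24): (24 of them)
  2-simplices (16): [0,1,3], [0,1,5], [0,2,5], [0,2,7], [0,3,4], [0,4,7], [1,2,4], [1,2,7], [1,3,7], [1,4,5], [2,3,4], [2,3,5], [3,5,6], [3,6,7], [4,5,6], [4,6,7]

so the chain groups are C_0 ≅ Z^8, C_1 ≅ Z^24, C_2 ≅ Z^16.

The boundary map ∂_1: C_1 → C_0 sends each edge [p,q] (with p < q) to q − p. For instance
  ∂[3,5] = [5] − [3].
The 8×24 boundary matrix has rank 7 and Smith normal form diag(1,1,1,1,1,1,1).

The boundary map ∂_2: C_2 → C_1 sends each 2-simplex [p,q,r] to [q,r] − [p,r] + [p,q]. For instance
  ∂[1,2,4] = [2,4] − [1,4] + [1,2],
  ∂[4,5,6] = [5,6] − [4,6] + [4,5].
This gives a 24×16 integer matrix of rank 15; reducing to Smith normal form yields diagonal entries (1,1,1,1,1,1,1,1,1,1,1,1,1,1,1).

Computing H_k = (kernel of ∂_k) / (image of ∂_{k+1}):

  H_0: rank C_0 − rank ∂_1 = 8 − 7 = 1, and the invariant factors of ∂_1 are all 1, so H_0 = Z.
  H_1: rank ker ∂_1 − rank ∂_2 = (24 − 7) − 15 = 2, and the invariant factors of ∂_2 are all 1, so H_1 = Z^2.
  H_2: rank ker ∂_2 − rank ∂_3 = (16 − 15) − 0 = 1, and there is no ∂_3, so H_2 = Z.

(K is a triangulation of the torus T^2.)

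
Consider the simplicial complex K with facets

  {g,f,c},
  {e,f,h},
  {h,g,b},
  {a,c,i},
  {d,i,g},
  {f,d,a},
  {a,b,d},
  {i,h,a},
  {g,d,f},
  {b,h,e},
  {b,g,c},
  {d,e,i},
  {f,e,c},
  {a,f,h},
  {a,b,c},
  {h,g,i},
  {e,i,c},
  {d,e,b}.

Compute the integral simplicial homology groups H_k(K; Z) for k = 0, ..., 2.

Fix the vertex order a < b < c < d < e < f < g < h < i and write every simplex with vertices in increasing order. Then dim K = 2 and the simplices of K are:

  0-simplices (9): a, b, c, d, e, f, g, h, i
  1-simplices (27): ab, ac, ad, af, ah, ai, bc, bd, be, bg, bh, ce, cf, cg, ci, de, df, dg, di, ef, eh, ei, fg, fh, gh, gi, hi
  2-simplices (18): abc, abd, aci, adf, afh, ahi, bcg, bde, beh, bgh, cef, cei, cfg, dei, dfg, dgi, efh, ghi

Hence C_0 ≅ Z^9, C_1 ≅ Z^27, C_2 ≅ Z^18.

∂_1: C_1 → C_0 maps an edge to its endpoints' difference, ∂[p,q] = q − p. For instance
  ∂ef = f − e.
The resulting 9×27 matrix has rank 8, and its Smith normal form has invariant factors (1,1,1,1,1,1,1,1).

Boundary ∂_2: C_2 → C_1 acts by ∂[p,q,r] = [q,r] − [p,r] + [p,q]. For instance
  ∂dgi = gi − di + dg,
  ∂dei = ei − di + de.
As a 27×18 matrix over Z this has rank 17, with invariant factors (1,1,1,1,1,1,1,1,1,1,1,1,1,1,1,1,1).

From H_k ≅ ker(∂_k) / im(∂_{k+1}) we obtain:

  H_0: rank C_0 − rank ∂_1 = 9 − 8 = 1, and the invariant factors of ∂_1 are all 1, so H_0 = Z.
  H_1: rank ker ∂_1 − rank ∂_2 = (27 − 8) − 17 = 2, and the invariant factors of ∂_2 are all 1, so H_1 = Z^2.
  H_2: rank ker ∂_2 − rank ∂_3 = (18 − 17) − 0 = 1, and there is no ∂_3, so H_2 = Z.

As a check, the Euler characteristic is 9 − 27 + 18 = 0, which agrees with 1 − 2 + 1 = 0.

H_0 ≅ Z,  H_1 ≅ Z^2,  H_2 ≅ Z.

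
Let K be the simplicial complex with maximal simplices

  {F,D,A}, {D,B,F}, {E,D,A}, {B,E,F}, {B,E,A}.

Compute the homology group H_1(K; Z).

Fix the vertex order A < B < D < E < F and write every simplex with vertices in increasing order. Then dim K = 2 and the simplices of K are:

  0-simplices (5): A, B, D, E, F
  1-simplices (10): AB, AD, AE, AF, BD, BE, BF, DE, DF, EF
  2-simplices (5): ABE, ADE, ADF, BDF, BEF

so the chain groups are C_0 ≅ Z^5, C_1 ≅ Z^10, C_2 ≅ Z^5.

Boundary ∂_1: C_1 → C_0 is given by ∂[p,q] = [q] − [p]. For instance
  ∂DE = E − D.
The 5×10 boundary matrix has rank 4 and Smith normal form diag(1,1,1,1).

∂_2: C_2 → C_1 acts by ∂[p,q,r] = [q,r] − [p,r] + [p,q]. For instance
  ∂BEF = EF − BF + BE,
  ∂BDF = DF − BF + BD.
This gives a 10×5 integer matrix of rank 5; reducing to Smith normal form yields diagonal entries (1,1,1,1,1).

Now H_k = ker ∂_k / im ∂_{k+1}, so:

  H_1: rank ker ∂_1 − rank ∂_2 = (10 − 4) − 5 = 1, and the invariant factors of ∂_2 are all 1, so H_1 ≅ Z.

H_1 = Z.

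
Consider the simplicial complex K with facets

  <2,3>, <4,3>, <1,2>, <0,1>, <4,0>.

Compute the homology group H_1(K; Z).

Fix the vertex order 0 < 1 < 2 < 3 < 4 and write every simplex with vertices in increasing order. Then dim K = 1 and the simplices of K are:

  0-simplices (5): [0], [1], [2], [3], [4]
  1-simplices (5): [0,1], [0,4], [1,2], [2,3], [3,4]

Hence C_0 ≅ Z^5, C_1 ≅ Z^5.

Boundary ∂_1: C_1 → C_0 is given by ∂[p,q] = [q] − [p].
This gives a 5×5 integer matrix of rank 4; reducing to Smith normal form yields diagonal entries (1,1,1,1).

From H_k ≅ ker(∂_k) / im(∂_{k+1}) we obtain:

  H_1: rank ker ∂_1 − rank ∂_2 = (5 − 4) − 0 = 1, and there is no ∂_2, so H_1 = Z.

H_1 ≅ Z.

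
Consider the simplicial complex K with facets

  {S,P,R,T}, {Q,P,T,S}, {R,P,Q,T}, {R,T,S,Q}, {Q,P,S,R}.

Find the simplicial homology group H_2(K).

Take the total order P < Q < R < S < T on the vertex set. Then K (dimension 3) consists of the simplices:

  0-simplices (5): P, Q, R, S, T
  1-simplices (10): PQ, PR, PS, PT, QR, QS, QT, RS, RT, ST
  2-simplices (10): PQR, PQS, PQT, PRS, PRT, PST, QRS, QRT, QST, RST
  3-simplices (5): PQRS, PQRT, PQST, PRST, QRST

giving chain groups C_0 ≅ Z^5, C_1 ≅ Z^10, C_2 ≅ Z^10, C_3 ≅ Z^5.

Boundary ∂_1: C_1 → C_0 maps an edge to its endpoints' difference, ∂[p,q] = q − p. For instance
  ∂QS = S − Q.
As a 5×10 matrix over Z this has rank 4, with invariant factors (1,1,1,1).

Boundary ∂_2: C_2 → C_1 maps a triangle to the signed sum of its edges. For instance
  ∂QRT = RT − QT + QR,
  ∂QST = ST − QT + QS.
This gives a 10×10 integer matrix of rank 6; reducing to Smith normal form yields diagonal entries (1,1,1,1,1,1).

The boundary map ∂_3: C_3 → C_2 sends each 3-simplex σ to the alternating sum Σ_i (−1)^i (σ with its i-th vertex removed). For instance
  ∂PQRS = QRS − PRS + PQS − PQR,
  ∂PQST = QST − PST + PQT − PQS.
As a 10×5 matrix over Z this has rank 4, with invariant factors (1,1,1,1).

Now H_k = ker ∂_k / im ∂_{k+1}, so:

  H_2: rank ker ∂_2 − rank ∂_3 = (10 − 6) − 4 = 0, and the invariant factors of ∂_3 are all 1, so H_2 ≅ 0.

(K is a triangulation of the 3-sphere S^3.)

H_2 ≅ 0.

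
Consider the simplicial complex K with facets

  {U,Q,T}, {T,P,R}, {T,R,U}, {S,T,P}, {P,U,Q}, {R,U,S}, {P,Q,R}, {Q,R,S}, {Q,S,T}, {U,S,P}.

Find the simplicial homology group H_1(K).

Order the vertices as P < Q < R < S < T < U. Listing each simplex with vertices in this order, K has dimension 2 with simplices:

  0-simplices (6): P, Q, R, S, T, U
  1-simplices (15): PQ, PR, PS, PT, PU, QR, QS, QT, QU, RS, RT, RU, ST, SU, TU
  2-simplices (10): PQR, PQU, PRT, PST, PSU, QRS, QST, QTU, RSU, RTU

giving chain groups C_0 ≅ Z^6, C_1 ≅ Z^15, C_2 ≅ Z^10.

The boundary map ∂_1: C_1 → C_0 is given by ∂[p,q] = [q] − [p].
This gives a 6×15 integer matrix of rank 5; reducing to Smith normal form yields diagonal entries (1,1,1,1,1).

Boundary ∂_2: C_2 → C_1 acts by ∂[p,q,r] = [q,r] − [p,r] + [p,q]. For instance
  ∂PSU = SU − PU + PS,
  ∂QTU = TU − QU + QT.
The resulting 15×10 matrix has rank 10, and its Smith normal form has invariant factors (1,1,1,1,1,1,1,1,1,2).

From H_k ≅ ker(∂_k) / im(∂_{k+1}) we obtain:

  H_1: rank ker ∂_1 − rank ∂_2 = (15 − 5) − 10 = 0, and ∂_2 has invariant factor 2 > 1, so H_1 ≅ Z/2.

H_1 = Z/2.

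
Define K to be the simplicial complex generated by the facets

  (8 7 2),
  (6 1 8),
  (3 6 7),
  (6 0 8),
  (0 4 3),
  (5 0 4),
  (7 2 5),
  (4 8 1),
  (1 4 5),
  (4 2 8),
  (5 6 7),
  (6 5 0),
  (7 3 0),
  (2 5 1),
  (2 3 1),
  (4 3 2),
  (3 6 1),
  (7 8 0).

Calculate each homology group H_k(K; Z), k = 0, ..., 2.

H_0 ≅ Z,  H_1 ≅ Z ⊕ Z/2,  H_2 = 0.

Order the vertices as 0 < 1 < 2 < 3 < 4 < 5 < 6 < 7 < 8. Listing each simplex with vertices in this order, K has dimension 2 with simplices:

  0-simplices (9): [0], [1], [2], [3], [4], [5], [6], [7], [8]
  1-simplices (27): (27 of them)
  2-simplices (18): [0,3,4], [0,3,7], [0,4,5], [0,5,6], [0,6,8], [0,7,8], [1,2,3], [1,2,5], [1,3,6], [1,4,5], [1,4,8], [1,6,8], [2,3,4], [2,4,8], [2,5,7], [2,7,8], [3,6,7], [5,6,7]

Hence C_0 ≅ Z^9, C_1 ≅ Z^27, C_2 ≅ Z^18.

∂_1: C_1 → C_0 sends each edge [p,q] (with p < q) to q − p. For instance
  ∂[1,3] = [3] − [1].
The resulting 9×27 matrix has rank 8, and its Smith normal form has invariant factors (1,1,1,1,1,1,1,1).

The boundary map ∂_2: C_2 → C_1 acts by ∂[p,q,r] = [q,r] − [p,r] + [p,q]. For instance
  ∂[2,7,8] = [7,8] − [2,8] + [2,7],
  ∂[2,4,8] = [4,8] − [2,8] + [2,4].
The 27×18 boundary matrix has rank 18 and Smith normal form diag(1,1,1,1,1,1,1,1,1,1,1,1,1,1,1,1,1,2).

From H_k ≅ ker(∂_k) / im(∂_{k+1}) we obtain:

  H_0: rank C_0 − rank ∂_1 = 9 − 8 = 1, and the invariant factors of ∂_1 are all 1, so H_0 ≅ Z.
  H_1: rank ker ∂_1 − rank ∂_2 = (27 − 8) − 18 = 1, and ∂_2 has invariant factor 2 > 1, so H_1 ≅ Z ⊕ Z/2.
  H_2: rank ker ∂_2 − rank ∂_3 = (18 − 18) − 0 = 0, and there is no ∂_3, so H_2 ≅ 0.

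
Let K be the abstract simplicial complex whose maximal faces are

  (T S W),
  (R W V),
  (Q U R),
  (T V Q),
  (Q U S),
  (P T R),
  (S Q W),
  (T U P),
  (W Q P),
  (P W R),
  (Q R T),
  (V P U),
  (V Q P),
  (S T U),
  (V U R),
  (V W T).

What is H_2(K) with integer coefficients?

Take the total order P < Q < R < S < T < U < V < W on the vertex set. Then K (dimension 2) consists of the simplices:

  0-simplices (8): P, Q, R, S, T, U, V, W
  1-simplices (24): PQ, PR, PT, PU, PV, PW, QR, QS, QT, QU, QV, QW, RT, RU, RV, RW, ST, SU, SW, TU, TV, TW, UV, VW
  2-simplices (16): PQV, PQW, PRT, PRW, PTU, PUV, QRT, QRU, QSU, QSW, QTV, RUV, RVW, STU, STW, TVW

giving chain groups C_0 ≅ Z^8, C_1 ≅ Z^24, C_2 ≅ Z^16.

Boundary ∂_1: C_1 → C_0 is given by ∂[p,q] = [q] − [p].
The 8×24 boundary matrix has rank 7 and Smith normal form diag(1,1,1,1,1,1,1).

The boundary map ∂_2: C_2 → C_1 sends each 2-simplex [p,q,r] to [q,r] − [p,r] + [p,q]. For instance
  ∂QSW = SW − QW + QS,
  ∂QRU = RU − QU + QR.
This gives a 24×16 integer matrix of rank 15; reducing to Smith normal form yields diagonal entries (1,1,1,1,1,1,1,1,1,1,1,1,1,1,1).

From H_k ≅ ker(∂_k) / im(∂_{k+1}) we obtain:

  H_2: rank ker ∂_2 − rank ∂_3 = (16 − 15) − 0 = 1, and there is no ∂_3, so H_2 = Z.

(K is a triangulation of the torus T^2.)

H_2 ≅ Z.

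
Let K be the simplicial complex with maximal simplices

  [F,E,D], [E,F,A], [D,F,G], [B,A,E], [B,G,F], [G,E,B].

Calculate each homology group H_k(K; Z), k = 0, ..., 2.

K has 6 vertices, 12 edges, 6 triangles.
rank ∂_0 = 0, rank ∂_1 = 5 ⇒ b_0 = 6 − 0 − 5 = 1; all invariant factors of ∂_1 are 1 so no torsion. So H_0 ≅ Z.
rank ∂_1 = 5, rank ∂_2 = 6 ⇒ b_1 = 12 − 5 − 6 = 1; all invariant factors of ∂_2 are 1 so no torsion. So H_1 ≅ Z.
rank ∂_2 = 6, rank ∂_3 = 0 ⇒ b_2 = 6 − 6 − 0 = 0. So H_2 ≅ 0.

H_0 ≅ Z,  H_1 ≅ Z,  H_2 = 0.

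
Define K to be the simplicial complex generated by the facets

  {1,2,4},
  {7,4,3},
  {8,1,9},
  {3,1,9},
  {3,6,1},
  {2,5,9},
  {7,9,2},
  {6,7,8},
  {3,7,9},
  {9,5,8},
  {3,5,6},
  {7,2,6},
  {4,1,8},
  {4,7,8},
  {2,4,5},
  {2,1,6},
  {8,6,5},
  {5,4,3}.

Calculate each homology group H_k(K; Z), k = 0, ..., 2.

H_0 ≅ Z,  H_1 ≅ Z^2,  H_2 ≅ Z.

Order the vertices as 1 < 2 < 3 < 4 < 5 < 6 < 7 < 8 < 9. Listing each simplex with vertices in this order, K has dimension 2 with simplices:

  0-simplices (9): [1], [2], [3], [4], [5], [6], [7], [8], [9]
  1-simplices (27): (27 of them)
  2-simplices (18): [1,2,4], [1,2,6], [1,3,6], [1,3,9], [1,4,8], [1,8,9], [2,4,5], [2,5,9], [2,6,7], [2,7,9], [3,4,5], [3,4,7], [3,5,6], [3,7,9], [4,7,8], [5,6,8], [5,8,9], [6,7,8]

giving chain groups C_0 ≅ Z^9, C_1 ≅ Z^27, C_2 ≅ Z^18.

The boundary map ∂_1: C_1 → C_0 is given by ∂[p,q] = [q] − [p].
The resulting 9×27 matrix has rank 8, and its Smith normal form has invariant factors (1,1,1,1,1,1,1,1).

∂_2: C_2 → C_1 maps a triangle to the signed sum of its edges. For instance
  ∂[3,4,7] = [4,7] − [3,7] + [3,4],
  ∂[3,7,9] = [7,9] − [3,9] + [3,7].
The 27×18 boundary matrix has rank 17 and Smith normal form diag(1,1,1,1,1,1,1,1,1,1,1,1,1,1,1,1,1).

Now H_k = ker ∂_k / im ∂_{k+1}, so:

  H_0: rank C_0 − rank ∂_1 = 9 − 8 = 1, and the invariant factors of ∂_1 are all 1, so H_0 ≅ Z.
  H_1: rank ker ∂_1 − rank ∂_2 = (27 − 8) − 17 = 2, and the invariant factors of ∂_2 are all 1, so H_1 ≅ Z^2.
  H_2: rank ker ∂_2 − rank ∂_3 = (18 − 17) − 0 = 1, and there is no ∂_3, so H_2 ≅ Z.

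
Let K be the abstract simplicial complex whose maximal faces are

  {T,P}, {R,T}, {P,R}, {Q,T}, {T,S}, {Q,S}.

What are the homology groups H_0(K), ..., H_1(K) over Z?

H_0 ≅ Z,  H_1 ≅ Z^2.

Fix the vertex order P < Q < R < S < T and write every simplex with vertices in increasing order. Then dim K = 1 and the simplices of K are:

  0-simplices (5): P, Q, R, S, T
  1-simplices (6): PR, PT, QS, QT, RT, ST

Hence C_0 ≅ Z^5, C_1 ≅ Z^6.

∂_1: C_1 → C_0 maps an edge to its endpoints' difference, ∂[p,q] = q − p. For instance
  ∂ST = T − S.
The resulting 5×6 matrix has rank 4, and its Smith normal form has invariant factors (1,1,1,1).

Reading off H_k = ker ∂_k / im ∂_{k+1}:

  H_0: rank C_0 − rank ∂_1 = 5 − 4 = 1, and the invariant factors of ∂_1 are all 1, so H_0 = Z.
  H_1: rank ker ∂_1 − rank ∂_2 = (6 − 4) − 0 = 2, and there is no ∂_2, so H_1 = Z^2.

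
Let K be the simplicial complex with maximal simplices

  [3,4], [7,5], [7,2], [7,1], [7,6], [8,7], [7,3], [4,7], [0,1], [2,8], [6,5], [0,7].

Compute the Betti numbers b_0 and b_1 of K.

Order the vertices as 0 < 1 < 2 < 3 < 4 < 5 < 6 < 7 < 8. Listing each simplex with vertices in this order, K has dimension 1 with simplices:

  0-simplices (9): [0], [1], [2], [3], [4], [5], [6], [7], [8]
  1-simplices (12): [0,1], [0,7], [1,7], [2,7], [2,8], [3,4], [3,7], [4,7], [5,6], [5,7], [6,7], [7,8]

giving chain groups C_0 ≅ Z^9, C_1 ≅ Z^12.

The boundary map ∂_1: C_1 → C_0 sends each edge [p,q] (with p < q) to q − p.
The 9×12 boundary matrix has rank 8 and Smith normal form diag(1,1,1,1,1,1,1,1).

Now H_k = ker ∂_k / im ∂_{k+1}, so:

  H_0: rank C_0 − rank ∂_1 = 9 − 8 = 1, and the invariant factors of ∂_1 are all 1, so H_0 ≅ Z.
  H_1: rank ker ∂_1 − rank ∂_2 = (12 − 8) − 0 = 4, and there is no ∂_2, so H_1 ≅ Z^4.

(K is a triangulation of a wedge of 4 circles.)

Hence the Betti numbers are b_0 = 1, b_1 = 4.

b_0 = 1, b_1 = 4.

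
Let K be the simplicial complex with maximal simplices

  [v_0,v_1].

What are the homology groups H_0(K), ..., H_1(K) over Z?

Fix the vertex order v_0 < v_1 and write every simplex with vertices in increasing order. Then dim K = 1 and the simplices of K are:

  0-simplices (2): [v_0], [v_1]
  1-simplices (1): [v_0,v_1]

giving chain groups C_0 ≅ Z^2, C_1 ≅ Z^1.

Boundary ∂_1: C_1 → C_0 is given by ∂[p,q] = [q] − [p]. For instance
  ∂[v_0,v_1] = [v_1] − [v_0].
This gives a 2×1 integer matrix of rank 1; reducing to Smith normal form yields diagonal entries (1).

From H_k ≅ ker(∂_k) / im(∂_{k+1}) we obtain:

  H_0: rank C_0 − rank ∂_1 = 2 − 1 = 1, and the invariant factors of ∂_1 are all 1, so H_0 ≅ Z.
  H_1: rank ker ∂_1 − rank ∂_2 = (1 − 1) − 0 = 0, and there is no ∂_2, so H_1 ≅ 0.

(K is a triangulation of the 1-simplex.)

H_0 = Z,  H_1 = 0.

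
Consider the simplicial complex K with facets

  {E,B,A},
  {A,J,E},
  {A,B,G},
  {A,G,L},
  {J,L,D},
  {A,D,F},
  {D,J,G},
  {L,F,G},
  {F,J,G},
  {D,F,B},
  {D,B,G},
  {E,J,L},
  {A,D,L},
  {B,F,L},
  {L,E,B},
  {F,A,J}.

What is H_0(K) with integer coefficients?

H_0 = Z.

We work with the vertex ordering A < B < D < E < F < G < J < L. The simplices of K, each written with vertices in increasing order, are:

  0-simplices (8): A, B, D, E, F, G, J, L
  1-simplices (24): AB, AD, AE, AF, AG, AJ, AL, BD, BE, BF, BG, BL, DF, DG, DJ, DL, EJ, EL, FG, FJ, FL, GJ, GL, JL
  2-simplices (16): ABE, ABG, ADF, ADL, AEJ, AFJ, AGL, BDF, BDG, BEL, BFL, DGJ, DJL, EJL, FGJ, FGL

so the chain groups are C_0 ≅ Z^8, C_1 ≅ Z^24, C_2 ≅ Z^16.

Boundary ∂_1: C_1 → C_0 is given by ∂[p,q] = [q] − [p].
As a 8×24 matrix over Z this has rank 7, with invariant factors (1,1,1,1,1,1,1).

∂_2: C_2 → C_1 maps a triangle to the signed sum of its edges. For instance
  ∂FGJ = GJ − FJ + FG,
  ∂AEJ = EJ − AJ + AE.
As a 24×16 matrix over Z this has rank 15, with invariant factors (1,1,1,1,1,1,1,1,1,1,1,1,1,1,1).

Reading off H_k = ker ∂_k / im ∂_{k+1}:

  H_0: rank C_0 − rank ∂_1 = 8 − 7 = 1, and the invariant factors of ∂_1 are all 1, so H_0 = Z.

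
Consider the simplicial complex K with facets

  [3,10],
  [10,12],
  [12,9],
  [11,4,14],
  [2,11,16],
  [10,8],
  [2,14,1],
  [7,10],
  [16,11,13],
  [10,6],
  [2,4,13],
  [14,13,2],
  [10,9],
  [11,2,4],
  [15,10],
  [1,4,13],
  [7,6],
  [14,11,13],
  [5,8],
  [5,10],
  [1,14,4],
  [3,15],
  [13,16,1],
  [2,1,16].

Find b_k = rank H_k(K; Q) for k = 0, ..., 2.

b_0 = 2, b_1 = 4, b_2 = 0.

We work with the vertex ordering 1 < 2 < 3 < 4 < 5 < 6 < 7 < 8 < 9 < 10 < 11 < 12 < 13 < 14 < 15 < 16. The simplices of K, each written with vertices in increasing order, are:

  0-simplices (16): [1], [2], [3], [4], [5], [6], [7], [8], [9], [10], [11], [12], [13], [14], [15], [16]
  1-simplices (30): (30 of them)
  2-simplices (12): [1,2,14], [1,2,16], [1,4,13], [1,4,14], [1,13,16], [2,4,11], [2,4,13], [2,11,16], [2,13,14], [4,11,14], [11,13,14], [11,13,16]

giving chain groups C_0 ≅ Z^16, C_1 ≅ Z^30, C_2 ≅ Z^12.

Boundary ∂_1: C_1 → C_0 maps an edge to its endpoints' difference, ∂[p,q] = q − p. For instance
  ∂[3,10] = [10] − [3].
The 16×30 boundary matrix has rank 14 and Smith normal form diag(1,1,1,1,1,1,1,1,1,1,1,1,1,1).

∂_2: C_2 → C_1 maps a triangle to the signed sum of its edges. For instance
  ∂[1,4,13] = [4,13] − [1,13] + [1,4],
  ∂[1,2,14] = [2,14] − [1,14] + [1,2].
As a 30×12 matrix over Z this has rank 12, with invariant factors (1,1,1,1,1,1,1,1,1,1,1,2).

From H_k ≅ ker(∂_k) / im(∂_{k+1}) we obtain:

  H_0: rank C_0 − rank ∂_1 = 16 − 14 = 2, and the invariant factors of ∂_1 are all 1, so H_0 = Z^2.
  H_1: rank ker ∂_1 − rank ∂_2 = (30 − 14) − 12 = 4, and ∂_2 has invariant factor 2 > 1, so H_1 = Z^4 ⊕ Z/2.
  H_2: rank ker ∂_2 − rank ∂_3 = (12 − 12) − 0 = 0, and there is no ∂_3, so H_2 = 0.

Hence the Betti numbers are b_0 = 2, b_1 = 4, b_2 = 0.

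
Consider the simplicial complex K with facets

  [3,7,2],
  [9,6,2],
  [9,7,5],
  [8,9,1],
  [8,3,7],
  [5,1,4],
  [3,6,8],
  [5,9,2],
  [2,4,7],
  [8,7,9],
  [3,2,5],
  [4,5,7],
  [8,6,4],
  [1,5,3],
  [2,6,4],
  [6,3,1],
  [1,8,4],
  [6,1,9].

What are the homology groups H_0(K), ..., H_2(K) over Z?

We work with the vertex ordering 1 < 2 < 3 < 4 < 5 < 6 < 7 < 8 < 9. The simplices of K, each written with vertices in increasing order, are:

  0-simplices (9): [1], [2], [3], [4], [5], [6], [7], [8], [9]
  1-simplices (27): (27 of them)
  2-simplices (18): [1,3,5], [1,3,6], [1,4,5], [1,4,8], [1,6,9], [1,8,9], [2,3,5], [2,3,7], [2,4,6], [2,4,7], [2,5,9], [2,6,9], [3,6,8], [3,7,8], [4,5,7], [4,6,8], [5,7,9], [7,8,9]

Hence C_0 ≅ Z^9, C_1 ≅ Z^27, C_2 ≅ Z^18.

The boundary map ∂_1: C_1 → C_0 sends each edge [p,q] (with p < q) to q − p. For instance
  ∂[1,3] = [3] − [1].
The 9×27 boundary matrix has rank 8 and Smith normal form diag(1,1,1,1,1,1,1,1).

The boundary map ∂_2: C_2 → C_1 acts by ∂[p,q,r] = [q,r] − [p,r] + [p,q]. For instance
  ∂[1,8,9] = [8,9] − [1,9] + [1,8],
  ∂[1,3,5] = [3,5] − [1,5] + [1,3].
The 27×18 boundary matrix has rank 18 and Smith normal form diag(1,1,1,1,1,1,1,1,1,1,1,1,1,1,1,1,1,2).

Reading off H_k = ker ∂_k / im ∂_{k+1}:

  H_0: rank C_0 − rank ∂_1 = 9 − 8 = 1, and the invariant factors of ∂_1 are all 1, so H_0 ≅ Z.
  H_1: rank ker ∂_1 − rank ∂_2 = (27 − 8) − 18 = 1, and ∂_2 has invariant factor 2 > 1, so H_1 ≅ Z ⊕ Z/2.
  H_2: rank ker ∂_2 − rank ∂_3 = (18 − 18) − 0 = 0, and there is no ∂_3, so H_2 ≅ 0.

H_0 = Z,  H_1 = Z ⊕ Z/2,  H_2 = 0.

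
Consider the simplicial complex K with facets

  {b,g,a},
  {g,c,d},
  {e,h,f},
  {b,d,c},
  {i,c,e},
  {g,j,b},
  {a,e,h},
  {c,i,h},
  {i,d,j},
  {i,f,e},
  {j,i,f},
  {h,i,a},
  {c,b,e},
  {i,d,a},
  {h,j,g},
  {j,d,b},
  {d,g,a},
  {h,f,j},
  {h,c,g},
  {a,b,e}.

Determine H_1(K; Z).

K has 10 vertices, 30 edges, 20 triangles.
rank ∂_1 = 9, rank ∂_2 = 20 ⇒ b_1 = 30 − 9 − 20 = 1; ∂_2 has invariant factor(s) [2] giving torsion. So H_1 = Z × Z/2.

H_1 ≅ Z × Z/2.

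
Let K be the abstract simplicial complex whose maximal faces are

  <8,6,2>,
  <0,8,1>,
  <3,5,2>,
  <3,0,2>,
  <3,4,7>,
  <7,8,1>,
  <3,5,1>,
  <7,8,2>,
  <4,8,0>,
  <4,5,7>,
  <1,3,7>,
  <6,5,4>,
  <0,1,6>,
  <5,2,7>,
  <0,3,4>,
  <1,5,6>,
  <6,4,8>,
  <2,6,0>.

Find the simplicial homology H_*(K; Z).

Fix the vertex order 0 < 1 < 2 < 3 < 4 < 5 < 6 < 7 < 8 and write every simplex with vertices in increasing order. Then dim K = 2 and the simplices of K are:

  0-simplices (9): [0], [1], [2], [3], [4], [5], [6], [7], [8]
  1-simplices (27): (27 of them)
  2-simplices (18): [0,1,6], [0,1,8], [0,2,3], [0,2,6], [0,3,4], [0,4,8], [1,3,5], [1,3,7], [1,5,6], [1,7,8], [2,3,5], [2,5,7], [2,6,8], [2,7,8], [3,4,7], [4,5,6], [4,5,7], [4,6,8]

so the chain groups are C_0 ≅ Z^9, C_1 ≅ Z^27, C_2 ≅ Z^18.

The boundary map ∂_1: C_1 → C_0 is given by ∂[p,q] = [q] − [p]. For instance
  ∂[3,4] = [4] − [3].
As a 9×27 matrix over Z this has rank 8, with invariant factors (1,1,1,1,1,1,1,1).

The boundary map ∂_2: C_2 → C_1 maps a triangle to the signed sum of its edges. For instance
  ∂[3,4,7] = [4,7] − [3,7] + [3,4],
  ∂[4,5,6] = [5,6] − [4,6] + [4,5].
The 27×18 boundary matrix has rank 18 and Smith normal form diag(1,1,1,1,1,1,1,1,1,1,1,1,1,1,1,1,1,2).

Now H_k = ker ∂_k / im ∂_{k+1}, so:

  H_0: rank C_0 − rank ∂_1 = 9 − 8 = 1, and the invariant factors of ∂_1 are all 1, so H_0 = Z.
  H_1: rank ker ∂_1 − rank ∂_2 = (27 − 8) − 18 = 1, and ∂_2 has invariant factor 2 > 1, so H_1 = Z ⊕ Z/2.
  H_2: rank ker ∂_2 − rank ∂_3 = (18 − 18) − 0 = 0, and there is no ∂_3, so H_2 = 0.

(K is a triangulation of the Klein bottle.)

H_0 ≅ Z,  H_1 ≅ Z ⊕ Z/2,  H_2 = 0.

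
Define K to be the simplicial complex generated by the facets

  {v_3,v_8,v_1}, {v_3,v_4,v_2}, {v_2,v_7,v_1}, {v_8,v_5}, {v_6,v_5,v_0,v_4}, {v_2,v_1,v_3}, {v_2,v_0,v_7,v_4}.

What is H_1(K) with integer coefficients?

Take the total order v_0 < v_1 < v_2 < v_3 < v_4 < v_5 < v_6 < v_7 < v_8 on the vertex set. Then K (dimension 3) consists of the simplices:

  0-simplices (9): [v_0], [v_1], [v_2], [v_3], [v_4], [v_5], [v_6], [v_7], [v_8]
  1-simplices (19): (19 of them)
  2-simplices (12): (12 of them)
  3-simplices (2): [v_0,v_2,v_4,v_7], [v_0,v_4,v_5,v_6]

so the chain groups are C_0 ≅ Z^9, C_1 ≅ Z^19, C_2 ≅ Z^12, C_3 ≅ Z^2.

Boundary ∂_1: C_1 → C_0 is given by ∂[p,q] = [q] − [p]. For instance
  ∂[v_5,v_6] = [v_6] − [v_5].
The 9×19 boundary matrix has rank 8 and Smith normal form diag(1,1,1,1,1,1,1,1).

∂_2: C_2 → C_1 maps a triangle to the signed sum of its edges. For instance
  ∂[v_0,v_2,v_7] = [v_2,v_7] − [v_0,v_7] + [v_0,v_2],
  ∂[v_0,v_5,v_6] = [v_5,v_6] − [v_0,v_6] + [v_0,v_5].
This gives a 19×12 integer matrix of rank 10; reducing to Smith normal form yields diagonal entries (1,1,1,1,1,1,1,1,1,1).

Boundary ∂_3: C_3 → C_2 sends each 3-simplex σ to the alternating sum Σ_i (−1)^i (σ with its i-th vertex removed). For instance
  ∂[v_0,v_2,v_4,v_7] = [v_2,v_4,v_7] − [v_0,v_4,v_7] + [v_0,v_2,v_7] − [v_0,v_2,v_4],
  ∂[v_0,v_4,v_5,v_6] = [v_4,v_5,v_6] − [v_0,v_5,v_6] + [v_0,v_4,v_6] − [v_0,v_4,v_5].
As a 12×2 matrix over Z this has rank 2, with invariant factors (1,1).

Reading off H_k = ker ∂_k / im ∂_{k+1}:

  H_1: rank ker ∂_1 − rank ∂_2 = (19 − 8) − 10 = 1, and the invariant factors of ∂_2 are all 1, so H_1 ≅ Z.

H_1 = Z.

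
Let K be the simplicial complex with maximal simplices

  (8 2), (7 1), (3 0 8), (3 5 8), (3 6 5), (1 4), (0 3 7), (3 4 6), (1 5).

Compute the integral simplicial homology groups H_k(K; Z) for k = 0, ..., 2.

We work with the vertex ordering 0 < 1 < 2 < 3 < 4 < 5 < 6 < 7 < 8. The simplices of K, each written with vertices in increasing order, are:

  0-simplices (9): [0], [1], [2], [3], [4], [5], [6], [7], [8]
  1-simplices (15): [0,3], [0,7], [0,8], [1,4], [1,5], [1,7], [2,8], [3,4], [3,5], [3,6], [3,7], [3,8], [4,6], [5,6], [5,8]
  2-simplices (5): [0,3,7], [0,3,8], [3,4,6], [3,5,6], [3,5,8]

giving chain groups C_0 ≅ Z^9, C_1 ≅ Z^15, C_2 ≅ Z^5.

The boundary map ∂_1: C_1 → C_0 is given by ∂[p,q] = [q] − [p]. For instance
  ∂[3,4] = [4] − [3].
The 9×15 boundary matrix has rank 8 and Smith normal form diag(1,1,1,1,1,1,1,1).

∂_2: C_2 → C_1 maps a triangle to the signed sum of its edges. For instance
  ∂[3,5,8] = [5,8] − [3,8] + [3,5],
  ∂[0,3,7] = [3,7] − [0,7] + [0,3].
This gives a 15×5 integer matrix of rank 5; reducing to Smith normal form yields diagonal entries (1,1,1,1,1).

Computing H_k = (kernel of ∂_k) / (image of ∂_{k+1}):

  H_0: rank C_0 − rank ∂_1 = 9 − 8 = 1, and the invariant factors of ∂_1 are all 1, so H_0 = Z.
  H_1: rank ker ∂_1 − rank ∂_2 = (15 − 8) − 5 = 2, and the invariant factors of ∂_2 are all 1, so H_1 = Z^2.
  H_2: rank ker ∂_2 − rank ∂_3 = (5 − 5) − 0 = 0, and there is no ∂_3, so H_2 = 0.

As a check, the Euler characteristic is 9 − 15 + 5 = -1, which agrees with 1 − 2 + 0 = -1.

H_0 ≅ Z,  H_1 ≅ Z^2,  H_2 = 0.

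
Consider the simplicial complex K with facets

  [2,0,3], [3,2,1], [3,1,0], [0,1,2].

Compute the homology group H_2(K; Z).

We work with the vertex ordering 0 < 1 < 2 < 3. The simplices of K, each written with vertices in increasing order, are:

  0-simplices (4): [0], [1], [2], [3]
  1-simplices (6): [0,1], [0,2], [0,3], [1,2], [1,3], [2,3]
  2-simplices (4): [0,1,2], [0,1,3], [0,2,3], [1,2,3]

giving chain groups C_0 ≅ Z^4, C_1 ≅ Z^6, C_2 ≅ Z^4.

The boundary map ∂_1: C_1 → C_0 sends each edge [p,q] (with p < q) to q − p. For instance
  ∂[0,1] = [1] − [0].
As a 4×6 matrix over Z this has rank 3, with invariant factors (1,1,1).

∂_2: C_2 → C_1 sends each 2-simplex [p,q,r] to [q,r] − [p,r] + [p,q]. For instance
  ∂[0,1,2] = [1,2] − [0,2] + [0,1],
  ∂[0,1,3] = [1,3] − [0,3] + [0,1].
This gives a 6×4 integer matrix of rank 3; reducing to Smith normal form yields diagonal entries (1,1,1).

From H_k ≅ ker(∂_k) / im(∂_{k+1}) we obtain:

  H_2: rank ker ∂_2 − rank ∂_3 = (4 − 3) − 0 = 1, and there is no ∂_3, so H_2 = Z.

H_2 ≅ Z.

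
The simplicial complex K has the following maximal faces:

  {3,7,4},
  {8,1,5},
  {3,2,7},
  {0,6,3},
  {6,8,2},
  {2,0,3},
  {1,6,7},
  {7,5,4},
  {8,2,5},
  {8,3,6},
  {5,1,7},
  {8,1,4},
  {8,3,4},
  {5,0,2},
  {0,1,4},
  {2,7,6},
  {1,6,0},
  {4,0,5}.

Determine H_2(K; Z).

Take the total order 0 < 1 < 2 < 3 < 4 < 5 < 6 < 7 < 8 on the vertex set. Then K (dimension 2) consists of the simplices:

  0-simplices (9): [0], [1], [2], [3], [4], [5], [6], [7], [8]
  1-simplices (27): (27 of them)
  2-simplices (18): [0,1,4], [0,1,6], [0,2,3], [0,2,5], [0,3,6], [0,4,5], [1,4,8], [1,5,7], [1,5,8], [1,6,7], [2,3,7], [2,5,8], [2,6,7], [2,6,8], [3,4,7], [3,4,8], [3,6,8], [4,5,7]

Hence C_0 ≅ Z^9, C_1 ≅ Z^27, C_2 ≅ Z^18.

Boundary ∂_1: C_1 → C_0 sends each edge [p,q] (with p < q) to q − p.
As a 9×27 matrix over Z this has rank 8, with invariant factors (1,1,1,1,1,1,1,1).

The boundary map ∂_2: C_2 → C_1 sends each 2-simplex [p,q,r] to [q,r] − [p,r] + [p,q]. For instance
  ∂[1,4,8] = [4,8] − [1,8] + [1,4],
  ∂[0,1,6] = [1,6] − [0,6] + [0,1].
The resulting 27×18 matrix has rank 18, and its Smith normal form has invariant factors (1,1,1,1,1,1,1,1,1,1,1,1,1,1,1,1,1,2).

From H_k ≅ ker(∂_k) / im(∂_{k+1}) we obtain:

  H_2: rank ker ∂_2 − rank ∂_3 = (18 − 18) − 0 = 0, and there is no ∂_3, so H_2 ≅ 0.

H_2 = 0.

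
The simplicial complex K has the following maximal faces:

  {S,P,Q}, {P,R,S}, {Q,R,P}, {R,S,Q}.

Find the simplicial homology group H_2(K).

Order the vertices as P < Q < R < S. Listing each simplex with vertices in this order, K has dimension 2 with simplices:

  0-simplices (4): P, Q, R, S
  1-simplices (6): PQ, PR, PS, QR, QS, RS
  2-simplices (4): PQR, PQS, PRS, QRS

giving chain groups C_0 ≅ Z^4, C_1 ≅ Z^6, C_2 ≅ Z^4.

The boundary map ∂_1: C_1 → C_0 is given by ∂[p,q] = [q] − [p]. For instance
  ∂PR = R − P.
The resulting 4×6 matrix has rank 3, and its Smith normal form has invariant factors (1,1,1).

The boundary map ∂_2: C_2 → C_1 sends each 2-simplex [p,q,r] to [q,r] − [p,r] + [p,q]. For instance
  ∂PQR = QR − PR + PQ,
  ∂PQS = QS − PS + PQ.
The 6×4 boundary matrix has rank 3 and Smith normal form diag(1,1,1).

From H_k ≅ ker(∂_k) / im(∂_{k+1}) we obtain:

  H_2: rank ker ∂_2 − rank ∂_3 = (4 − 3) − 0 = 1, and there is no ∂_3, so H_2 = Z.

(K is a triangulation of the 2-sphere S^2.)

H_2 = Z.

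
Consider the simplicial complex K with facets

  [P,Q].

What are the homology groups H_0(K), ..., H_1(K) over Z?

We work with the vertex ordering P < Q. The simplices of K, each written with vertices in increasing order, are:

  0-simplices (2): P, Q
  1-simplices (1): PQ

so the chain groups are C_0 ≅ Z^2, C_1 ≅ Z^1.

∂_1: C_1 → C_0 sends each edge [p,q] (with p < q) to q − p.
As a 2×1 matrix over Z this has rank 1, with invariant factors (1).

Now H_k = ker ∂_k / im ∂_{k+1}, so:

  H_0: rank C_0 − rank ∂_1 = 2 − 1 = 1, and the invariant factors of ∂_1 are all 1, so H_0 = Z.
  H_1: rank ker ∂_1 − rank ∂_2 = (1 − 1) − 0 = 0, and there is no ∂_2, so H_1 = 0.

H_0 ≅ Z,  H_1 = 0.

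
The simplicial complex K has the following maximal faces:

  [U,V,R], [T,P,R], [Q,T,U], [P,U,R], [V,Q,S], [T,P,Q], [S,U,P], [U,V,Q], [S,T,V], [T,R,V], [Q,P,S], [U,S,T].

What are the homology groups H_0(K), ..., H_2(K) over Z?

H_0 ≅ Z,  H_1 ≅ Z/2,  H_2 = 0.

K has 7 vertices, 18 edges, 12 triangles.
rank ∂_0 = 0, rank ∂_1 = 6 ⇒ b_0 = 7 − 0 − 6 = 1; all invariant factors of ∂_1 are 1 so no torsion. So H_0 = Z.
rank ∂_1 = 6, rank ∂_2 = 12 ⇒ b_1 = 18 − 6 − 12 = 0; ∂_2 has invariant factor(s) [2] giving torsion. So H_1 = Z/2.
rank ∂_2 = 12, rank ∂_3 = 0 ⇒ b_2 = 12 − 12 − 0 = 0. So H_2 = 0.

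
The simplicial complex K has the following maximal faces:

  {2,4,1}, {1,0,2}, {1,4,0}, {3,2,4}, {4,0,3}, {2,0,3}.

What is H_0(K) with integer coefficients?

H_0 ≅ Z.

Fix the vertex order 0 < 1 < 2 < 3 < 4 and write every simplex with vertices in increasing order. Then dim K = 2 and the simplices of K are:

  0-simplices (5): [0], [1], [2], [3], [4]
  1-simplices (9): [0,1], [0,2], [0,3], [0,4], [1,2], [1,4], [2,3], [2,4], [3,4]
  2-simplices (6): [0,1,2], [0,1,4], [0,2,3], [0,3,4], [1,2,4], [2,3,4]

giving chain groups C_0 ≅ Z^5, C_1 ≅ Z^9, C_2 ≅ Z^6.

Boundary ∂_1: C_1 → C_0 maps an edge to its endpoints' difference, ∂[p,q] = q − p. For instance
  ∂[0,1] = [1] − [0].
The resulting 5×9 matrix has rank 4, and its Smith normal form has invariant factors (1,1,1,1).

∂_2: C_2 → C_1 sends each 2-simplex [p,q,r] to [q,r] − [p,r] + [p,q]. For instance
  ∂[0,1,4] = [1,4] − [0,4] + [0,1],
  ∂[0,3,4] = [3,4] − [0,4] + [0,3].
The 9×6 boundary matrix has rank 5 and Smith normal form diag(1,1,1,1,1).

Reading off H_k = ker ∂_k / im ∂_{k+1}:

  H_0: rank C_0 − rank ∂_1 = 5 − 4 = 1, and the invariant factors of ∂_1 are all 1, so H_0 ≅ Z.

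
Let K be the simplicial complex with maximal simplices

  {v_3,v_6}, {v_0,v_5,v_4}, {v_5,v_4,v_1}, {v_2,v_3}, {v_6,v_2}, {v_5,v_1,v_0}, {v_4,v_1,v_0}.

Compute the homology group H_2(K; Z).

Fix the vertex order v_0 < v_1 < v_2 < v_3 < v_4 < v_5 < v_6 and write every simplex with vertices in increasing order. Then dim K = 2 and the simplices of K are:

  0-simplices (7): [v_0], [v_1], [v_2], [v_3], [v_4], [v_5], [v_6]
  1-simplices (9): [v_0,v_1], [v_0,v_4], [v_0,v_5], [v_1,v_4], [v_1,v_5], [v_2,v_3], [v_2,v_6], [v_3,v_6], [v_4,v_5]
  2-simplices (4): [v_0,v_1,v_4], [v_0,v_1,v_5], [v_0,v_4,v_5], [v_1,v_4,v_5]

giving chain groups C_0 ≅ Z^7, C_1 ≅ Z^9, C_2 ≅ Z^4.

The boundary map ∂_1: C_1 → C_0 maps an edge to its endpoints' difference, ∂[p,q] = q − p. For instance
  ∂[v_4,v_5] = [v_5] − [v_4].
The resulting 7×9 matrix has rank 5, and its Smith normal form has invariant factors (1,1,1,1,1).

∂_2: C_2 → C_1 maps a triangle to the signed sum of its edges. For instance
  ∂[v_0,v_4,v_5] = [v_4,v_5] − [v_0,v_5] + [v_0,v_4],
  ∂[v_1,v_4,v_5] = [v_4,v_5] − [v_1,v_5] + [v_1,v_4].
The 9×4 boundary matrix has rank 3 and Smith normal form diag(1,1,1).

From H_k ≅ ker(∂_k) / im(∂_{k+1}) we obtain:

  H_2: rank ker ∂_2 − rank ∂_3 = (4 − 3) − 0 = 1, and there is no ∂_3, so H_2 ≅ Z.

H_2 ≅ Z.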